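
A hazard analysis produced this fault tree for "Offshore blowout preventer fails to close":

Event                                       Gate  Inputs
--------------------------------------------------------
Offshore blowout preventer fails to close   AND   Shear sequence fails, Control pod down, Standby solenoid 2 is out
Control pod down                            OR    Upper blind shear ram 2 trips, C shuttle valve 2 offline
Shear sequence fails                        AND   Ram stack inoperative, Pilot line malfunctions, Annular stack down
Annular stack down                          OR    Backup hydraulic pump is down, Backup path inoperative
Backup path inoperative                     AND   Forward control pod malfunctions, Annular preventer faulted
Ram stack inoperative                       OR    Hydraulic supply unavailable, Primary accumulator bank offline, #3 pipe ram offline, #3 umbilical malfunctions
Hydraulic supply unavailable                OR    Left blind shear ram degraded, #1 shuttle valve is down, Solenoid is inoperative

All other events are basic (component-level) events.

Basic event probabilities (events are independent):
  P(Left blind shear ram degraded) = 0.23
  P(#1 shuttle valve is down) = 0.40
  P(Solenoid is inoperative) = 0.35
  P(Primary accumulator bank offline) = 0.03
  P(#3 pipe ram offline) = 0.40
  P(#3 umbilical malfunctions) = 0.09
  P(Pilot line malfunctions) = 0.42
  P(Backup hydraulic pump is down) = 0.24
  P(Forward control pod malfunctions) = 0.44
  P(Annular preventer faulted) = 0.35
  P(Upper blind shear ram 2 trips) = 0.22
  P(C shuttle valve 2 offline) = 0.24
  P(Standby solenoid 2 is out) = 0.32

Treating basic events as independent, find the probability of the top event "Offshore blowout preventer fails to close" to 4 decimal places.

0.0164

P(Hydraulic supply unavailable) [OR] = 1 − (1−0.23) × (1−0.40) × (1−0.35) = 0.699700
P(Ram stack inoperative) [OR] = 1 − (1−0.699700) × (1−0.03) × (1−0.40) × (1−0.09) = 0.840955
P(Backup path inoperative) [AND] = 0.44 × 0.35 = 0.154000
P(Annular stack down) [OR] = 1 − (1−0.24) × (1−0.154000) = 0.357040
P(Shear sequence fails) [AND] = 0.840955 × 0.42 × 0.357040 = 0.126107
P(Control pod down) [OR] = 1 − (1−0.22) × (1−0.24) = 0.407200
P(Offshore blowout preventer fails to close) [AND] = 0.126107 × 0.407200 × 0.32 = 0.016432
Rounded to 4 decimal places: P(Offshore blowout preventer fails to close) ≈ 0.0164.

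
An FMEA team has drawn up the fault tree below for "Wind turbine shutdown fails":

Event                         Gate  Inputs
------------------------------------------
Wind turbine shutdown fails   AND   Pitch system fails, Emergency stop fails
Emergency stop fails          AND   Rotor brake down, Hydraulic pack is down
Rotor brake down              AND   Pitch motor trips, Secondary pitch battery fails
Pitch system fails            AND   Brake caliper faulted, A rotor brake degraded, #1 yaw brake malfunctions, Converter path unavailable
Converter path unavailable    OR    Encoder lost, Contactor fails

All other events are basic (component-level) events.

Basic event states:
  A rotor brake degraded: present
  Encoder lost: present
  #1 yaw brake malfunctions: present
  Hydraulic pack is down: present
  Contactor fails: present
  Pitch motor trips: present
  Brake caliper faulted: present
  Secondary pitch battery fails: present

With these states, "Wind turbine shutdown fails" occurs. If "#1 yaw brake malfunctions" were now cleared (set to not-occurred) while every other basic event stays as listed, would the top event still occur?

Counterfactual: set "#1 yaw brake malfunctions" to not occurred.
Converter path unavailable [OR]: Encoder lost=occurs, Contactor fails=occurs → at least one input occurs → occurs.
Pitch system fails [AND]: Brake caliper faulted=occurs, A rotor brake degraded=occurs, #1 yaw brake malfunctions=not, Converter path unavailable=occurs → not all inputs occur → does not occur.
Rotor brake down [AND]: Pitch motor trips=occurs, Secondary pitch battery fails=occurs → all inputs occur → occurs.
Emergency stop fails [AND]: Rotor brake down=occurs, Hydraulic pack is down=occurs → all inputs occur → occurs.
Wind turbine shutdown fails [AND]: Pitch system fails=not, Emergency stop fails=occurs → not all inputs occur → does not occur.

No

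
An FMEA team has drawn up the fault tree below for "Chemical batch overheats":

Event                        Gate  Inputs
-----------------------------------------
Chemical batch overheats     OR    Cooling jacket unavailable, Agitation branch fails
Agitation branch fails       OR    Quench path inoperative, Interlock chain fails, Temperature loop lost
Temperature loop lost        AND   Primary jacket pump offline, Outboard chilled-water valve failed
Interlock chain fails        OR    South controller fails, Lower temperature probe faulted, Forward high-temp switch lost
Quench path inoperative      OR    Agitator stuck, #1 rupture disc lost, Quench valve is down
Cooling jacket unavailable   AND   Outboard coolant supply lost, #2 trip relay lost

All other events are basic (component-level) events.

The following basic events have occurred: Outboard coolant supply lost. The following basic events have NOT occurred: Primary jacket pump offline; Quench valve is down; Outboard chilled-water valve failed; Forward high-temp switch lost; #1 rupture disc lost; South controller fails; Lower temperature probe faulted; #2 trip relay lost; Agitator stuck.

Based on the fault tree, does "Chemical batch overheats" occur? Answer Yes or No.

No

Cooling jacket unavailable [AND]: Outboard coolant supply lost=occurs, #2 trip relay lost=not → not all inputs occur → does not occur.
Quench path inoperative [OR]: Agitator stuck=not, #1 rupture disc lost=not, Quench valve is down=not → no input occurs → does not occur.
Interlock chain fails [OR]: South controller fails=not, Lower temperature probe faulted=not, Forward high-temp switch lost=not → no input occurs → does not occur.
Temperature loop lost [AND]: Primary jacket pump offline=not, Outboard chilled-water valve failed=not → not all inputs occur → does not occur.
Agitation branch fails [OR]: Quench path inoperative=not, Interlock chain fails=not, Temperature loop lost=not → no input occurs → does not occur.
Chemical batch overheats [OR]: Cooling jacket unavailable=not, Agitation branch fails=not → no input occurs → does not occur.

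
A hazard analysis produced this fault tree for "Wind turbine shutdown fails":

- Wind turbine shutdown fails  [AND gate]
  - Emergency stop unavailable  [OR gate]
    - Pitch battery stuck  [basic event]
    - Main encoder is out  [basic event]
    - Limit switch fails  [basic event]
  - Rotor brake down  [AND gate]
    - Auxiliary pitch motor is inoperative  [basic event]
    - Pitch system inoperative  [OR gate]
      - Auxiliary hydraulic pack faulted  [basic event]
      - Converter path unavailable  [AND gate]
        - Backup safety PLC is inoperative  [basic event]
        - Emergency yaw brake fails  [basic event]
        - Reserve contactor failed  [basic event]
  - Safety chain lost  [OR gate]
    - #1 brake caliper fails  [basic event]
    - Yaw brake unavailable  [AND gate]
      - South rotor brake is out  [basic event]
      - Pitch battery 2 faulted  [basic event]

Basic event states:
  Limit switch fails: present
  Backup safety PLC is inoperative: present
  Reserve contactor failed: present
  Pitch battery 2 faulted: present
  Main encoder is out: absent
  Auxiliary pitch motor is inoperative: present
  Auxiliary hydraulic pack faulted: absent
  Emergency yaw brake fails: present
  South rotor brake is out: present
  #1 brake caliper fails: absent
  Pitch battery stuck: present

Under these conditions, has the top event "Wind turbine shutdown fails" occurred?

Emergency stop unavailable [OR]: Pitch battery stuck=occurs, Main encoder is out=not, Limit switch fails=occurs → at least one input occurs → occurs.
Converter path unavailable [AND]: Backup safety PLC is inoperative=occurs, Emergency yaw brake fails=occurs, Reserve contactor failed=occurs → all inputs occur → occurs.
Pitch system inoperative [OR]: Auxiliary hydraulic pack faulted=not, Converter path unavailable=occurs → at least one input occurs → occurs.
Rotor brake down [AND]: Auxiliary pitch motor is inoperative=occurs, Pitch system inoperative=occurs → all inputs occur → occurs.
Yaw brake unavailable [AND]: South rotor brake is out=occurs, Pitch battery 2 faulted=occurs → all inputs occur → occurs.
Safety chain lost [OR]: #1 brake caliper fails=not, Yaw brake unavailable=occurs → at least one input occurs → occurs.
Wind turbine shutdown fails [AND]: Emergency stop unavailable=occurs, Rotor brake down=occurs, Safety chain lost=occurs → all inputs occur → occurs.

Yes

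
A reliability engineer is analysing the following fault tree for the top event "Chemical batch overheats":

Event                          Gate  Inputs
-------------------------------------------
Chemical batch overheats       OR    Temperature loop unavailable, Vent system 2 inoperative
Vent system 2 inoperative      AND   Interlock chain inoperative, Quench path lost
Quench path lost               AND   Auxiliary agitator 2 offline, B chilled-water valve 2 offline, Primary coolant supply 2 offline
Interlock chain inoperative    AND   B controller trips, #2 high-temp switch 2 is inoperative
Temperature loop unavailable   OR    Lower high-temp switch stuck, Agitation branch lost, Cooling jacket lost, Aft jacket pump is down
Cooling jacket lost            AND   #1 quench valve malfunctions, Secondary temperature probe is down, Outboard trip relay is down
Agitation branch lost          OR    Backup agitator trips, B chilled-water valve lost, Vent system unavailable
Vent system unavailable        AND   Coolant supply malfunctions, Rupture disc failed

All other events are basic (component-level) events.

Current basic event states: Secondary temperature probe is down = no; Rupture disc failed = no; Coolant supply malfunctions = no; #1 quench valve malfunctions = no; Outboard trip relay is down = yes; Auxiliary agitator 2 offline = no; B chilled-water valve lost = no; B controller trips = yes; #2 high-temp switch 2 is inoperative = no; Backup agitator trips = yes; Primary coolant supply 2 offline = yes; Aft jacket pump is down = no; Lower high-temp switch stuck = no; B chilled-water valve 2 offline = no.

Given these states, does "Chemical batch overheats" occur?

Vent system unavailable [AND]: Coolant supply malfunctions=not, Rupture disc failed=not → not all inputs occur → does not occur.
Agitation branch lost [OR]: Backup agitator trips=occurs, B chilled-water valve lost=not, Vent system unavailable=not → at least one input occurs → occurs.
Cooling jacket lost [AND]: #1 quench valve malfunctions=not, Secondary temperature probe is down=not, Outboard trip relay is down=occurs → not all inputs occur → does not occur.
Temperature loop unavailable [OR]: Lower high-temp switch stuck=not, Agitation branch lost=occurs, Cooling jacket lost=not, Aft jacket pump is down=not → at least one input occurs → occurs.
Interlock chain inoperative [AND]: B controller trips=occurs, #2 high-temp switch 2 is inoperative=not → not all inputs occur → does not occur.
Quench path lost [AND]: Auxiliary agitator 2 offline=not, B chilled-water valve 2 offline=not, Primary coolant supply 2 offline=occurs → not all inputs occur → does not occur.
Vent system 2 inoperative [AND]: Interlock chain inoperative=not, Quench path lost=not → not all inputs occur → does not occur.
Chemical batch overheats [OR]: Temperature loop unavailable=occurs, Vent system 2 inoperative=not → at least one input occurs → occurs.

Yes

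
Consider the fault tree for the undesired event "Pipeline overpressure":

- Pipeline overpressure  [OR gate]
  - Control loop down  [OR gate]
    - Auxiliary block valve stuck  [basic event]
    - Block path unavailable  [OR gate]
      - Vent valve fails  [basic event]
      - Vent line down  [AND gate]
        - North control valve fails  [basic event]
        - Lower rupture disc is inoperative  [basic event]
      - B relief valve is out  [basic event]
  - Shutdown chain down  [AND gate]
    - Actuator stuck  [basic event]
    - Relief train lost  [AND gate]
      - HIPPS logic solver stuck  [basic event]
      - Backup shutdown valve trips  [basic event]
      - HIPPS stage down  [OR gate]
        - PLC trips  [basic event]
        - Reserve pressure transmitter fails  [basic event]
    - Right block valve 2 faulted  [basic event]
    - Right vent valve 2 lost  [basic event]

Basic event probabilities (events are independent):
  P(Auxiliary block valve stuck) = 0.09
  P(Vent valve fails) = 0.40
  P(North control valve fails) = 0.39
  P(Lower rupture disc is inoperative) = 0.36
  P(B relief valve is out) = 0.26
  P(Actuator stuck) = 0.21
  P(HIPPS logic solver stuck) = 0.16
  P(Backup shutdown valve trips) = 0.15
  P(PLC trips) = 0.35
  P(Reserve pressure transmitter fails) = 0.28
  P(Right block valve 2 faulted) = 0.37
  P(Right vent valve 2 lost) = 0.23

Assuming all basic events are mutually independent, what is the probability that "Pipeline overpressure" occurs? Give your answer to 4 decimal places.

P(Vent line down) [AND] = 0.39 × 0.36 = 0.140400
P(Block path unavailable) [OR] = 1 − (1−0.40) × (1−0.140400) × (1−0.26) = 0.618338
P(Control loop down) [OR] = 1 − (1−0.09) × (1−0.618338) = 0.652688
P(HIPPS stage down) [OR] = 1 − (1−0.35) × (1−0.28) = 0.532000
P(Relief train lost) [AND] = 0.16 × 0.15 × 0.532000 = 0.012768
P(Shutdown chain down) [AND] = 0.21 × 0.012768 × 0.37 × 0.23 = 0.000228
P(Pipeline overpressure) [OR] = 1 − (1−0.652688) × (1−0.000228) = 0.652767
Rounded to 4 decimal places: P(Pipeline overpressure) ≈ 0.6528.

0.6528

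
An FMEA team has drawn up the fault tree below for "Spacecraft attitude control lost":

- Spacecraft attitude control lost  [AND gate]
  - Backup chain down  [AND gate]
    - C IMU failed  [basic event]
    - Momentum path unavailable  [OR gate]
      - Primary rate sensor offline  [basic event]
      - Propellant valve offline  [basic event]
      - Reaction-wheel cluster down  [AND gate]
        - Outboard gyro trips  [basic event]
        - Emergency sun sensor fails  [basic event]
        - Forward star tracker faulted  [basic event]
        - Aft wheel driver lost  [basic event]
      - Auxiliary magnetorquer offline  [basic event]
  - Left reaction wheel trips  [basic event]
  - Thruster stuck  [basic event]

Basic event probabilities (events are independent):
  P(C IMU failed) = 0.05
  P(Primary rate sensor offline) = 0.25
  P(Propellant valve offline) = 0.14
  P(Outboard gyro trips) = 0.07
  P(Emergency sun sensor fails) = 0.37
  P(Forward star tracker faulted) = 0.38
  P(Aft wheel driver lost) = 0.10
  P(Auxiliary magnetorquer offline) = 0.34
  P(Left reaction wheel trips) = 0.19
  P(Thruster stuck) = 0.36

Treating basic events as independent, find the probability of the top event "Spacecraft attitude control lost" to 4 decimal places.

0.0020

P(Reaction-wheel cluster down) [AND] = 0.07 × 0.37 × 0.38 × 0.10 = 0.000984
P(Momentum path unavailable) [OR] = 1 − (1−0.25) × (1−0.14) × (1−0.000984) × (1−0.34) = 0.574719
P(Backup chain down) [AND] = 0.05 × 0.574719 = 0.028736
P(Spacecraft attitude control lost) [AND] = 0.028736 × 0.19 × 0.36 = 0.001966
Rounded to 4 decimal places: P(Spacecraft attitude control lost) ≈ 0.0020.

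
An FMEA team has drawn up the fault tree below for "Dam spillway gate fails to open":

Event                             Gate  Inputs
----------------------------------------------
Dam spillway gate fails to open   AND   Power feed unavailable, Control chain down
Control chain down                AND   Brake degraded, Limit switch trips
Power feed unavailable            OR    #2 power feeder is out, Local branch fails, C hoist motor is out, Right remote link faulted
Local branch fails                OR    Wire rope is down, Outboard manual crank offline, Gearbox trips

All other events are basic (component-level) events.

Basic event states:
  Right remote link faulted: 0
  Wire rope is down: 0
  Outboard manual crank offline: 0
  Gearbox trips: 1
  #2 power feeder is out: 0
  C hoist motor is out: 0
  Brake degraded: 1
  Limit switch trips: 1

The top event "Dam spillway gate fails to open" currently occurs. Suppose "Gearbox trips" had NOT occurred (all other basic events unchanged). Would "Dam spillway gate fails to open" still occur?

Counterfactual: set "Gearbox trips" to not occurred.
Local branch fails [OR]: Wire rope is down=not, Outboard manual crank offline=not, Gearbox trips=not → no input occurs → does not occur.
Power feed unavailable [OR]: #2 power feeder is out=not, Local branch fails=not, C hoist motor is out=not, Right remote link faulted=not → no input occurs → does not occur.
Control chain down [AND]: Brake degraded=occurs, Limit switch trips=occurs → all inputs occur → occurs.
Dam spillway gate fails to open [AND]: Power feed unavailable=not, Control chain down=occurs → not all inputs occur → does not occur.

No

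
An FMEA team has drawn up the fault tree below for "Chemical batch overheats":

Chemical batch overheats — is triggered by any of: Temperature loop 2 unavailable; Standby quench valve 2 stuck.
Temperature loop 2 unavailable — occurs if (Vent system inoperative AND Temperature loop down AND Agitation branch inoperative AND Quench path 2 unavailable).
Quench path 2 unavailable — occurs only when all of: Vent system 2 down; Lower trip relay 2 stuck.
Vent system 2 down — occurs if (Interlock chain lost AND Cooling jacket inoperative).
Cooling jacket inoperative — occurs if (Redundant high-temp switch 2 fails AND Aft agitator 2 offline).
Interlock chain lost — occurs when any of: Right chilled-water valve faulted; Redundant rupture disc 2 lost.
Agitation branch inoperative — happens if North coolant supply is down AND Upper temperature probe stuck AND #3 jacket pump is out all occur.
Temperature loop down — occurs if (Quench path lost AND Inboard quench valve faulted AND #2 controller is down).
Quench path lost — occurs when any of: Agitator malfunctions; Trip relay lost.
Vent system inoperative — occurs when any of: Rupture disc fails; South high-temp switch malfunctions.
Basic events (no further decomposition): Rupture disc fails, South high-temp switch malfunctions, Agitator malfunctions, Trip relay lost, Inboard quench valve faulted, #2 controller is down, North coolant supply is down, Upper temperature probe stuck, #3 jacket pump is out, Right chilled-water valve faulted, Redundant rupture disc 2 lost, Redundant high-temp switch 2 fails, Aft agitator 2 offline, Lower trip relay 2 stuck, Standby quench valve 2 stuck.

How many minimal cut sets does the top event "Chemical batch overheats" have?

Vent system inoperative [OR]: union of children's cut sets → 2 cut set(s).
Quench path lost [OR]: union of children's cut sets → 2 cut set(s).
Temperature loop down [AND]: one cut set from each child combined → 2 × 1 × 1 = 2 cut set(s).
Agitation branch inoperative [AND]: one cut set from each child combined → 1 × 1 × 1 = 1 cut set(s).
Interlock chain lost [OR]: union of children's cut sets → 2 cut set(s).
Cooling jacket inoperative [AND]: one cut set from each child combined → 1 × 1 = 1 cut set(s).
Vent system 2 down [AND]: one cut set from each child combined → 2 × 1 = 2 cut set(s).
Quench path 2 unavailable [AND]: one cut set from each child combined → 2 × 1 = 2 cut set(s).
Temperature loop 2 unavailable [AND]: one cut set from each child combined → 2 × 2 × 1 × 2 = 8 cut set(s).
Chemical batch overheats [OR]: union of children's cut sets → 9 cut set(s).
Minimal cut sets: {#2 controller is down, #3 jacket pump is out, Aft agitator 2 offline, Agitator malfunctions, Inboard quench valve faulted, Lower trip relay 2 stuck, North coolant supply is down, Redundant high-temp switch 2 fails, Right chilled-water valve faulted, Rupture disc fails, Upper temperature probe stuck}; {#2 controller is down, #3 jacket pump is out, Aft agitator 2 offline, Agitator malfunctions, Inboard quench valve faulted, Lower trip relay 2 stuck, North coolant supply is down, Redundant high-temp switch 2 fails, Redundant rupture disc 2 lost, Rupture disc fails, Upper temperature probe stuck}; {#2 controller is down, #3 jacket pump is out, Aft agitator 2 offline, Inboard quench valve faulted, Lower trip relay 2 stuck, North coolant supply is down, Redundant high-temp switch 2 fails, Right chilled-water valve faulted, Rupture disc fails, Trip relay lost, Upper temperature probe stuck}; {#2 controller is down, #3 jacket pump is out, Aft agitator 2 offline, Inboard quench valve faulted, Lower trip relay 2 stuck, North coolant supply is down, Redundant high-temp switch 2 fails, Redundant rupture disc 2 lost, Rupture disc fails, Trip relay lost, Upper temperature probe stuck}; {#2 controller is down, #3 jacket pump is out, Aft agitator 2 offline, Agitator malfunctions, Inboard quench valve faulted, Lower trip relay 2 stuck, North coolant supply is down, Redundant high-temp switch 2 fails, Right chilled-water valve faulted, South high-temp switch malfunctions, Upper temperature probe stuck}; {#2 controller is down, #3 jacket pump is out, Aft agitator 2 offline, Agitator malfunctions, Inboard quench valve faulted, Lower trip relay 2 stuck, North coolant supply is down, Redundant high-temp switch 2 fails, Redundant rupture disc 2 lost, South high-temp switch malfunctions, Upper temperature probe stuck}; {#2 controller is down, #3 jacket pump is out, Aft agitator 2 offline, Inboard quench valve faulted, Lower trip relay 2 stuck, North coolant supply is down, Redundant high-temp switch 2 fails, Right chilled-water valve faulted, South high-temp switch malfunctions, Trip relay lost, Upper temperature probe stuck}; {#2 controller is down, #3 jacket pump is out, Aft agitator 2 offline, Inboard quench valve faulted, Lower trip relay 2 stuck, North coolant supply is down, Redundant high-temp switch 2 fails, Redundant rupture disc 2 lost, South high-temp switch malfunctions, Trip relay lost, Upper temperature probe stuck}; {Standby quench valve 2 stuck}.

9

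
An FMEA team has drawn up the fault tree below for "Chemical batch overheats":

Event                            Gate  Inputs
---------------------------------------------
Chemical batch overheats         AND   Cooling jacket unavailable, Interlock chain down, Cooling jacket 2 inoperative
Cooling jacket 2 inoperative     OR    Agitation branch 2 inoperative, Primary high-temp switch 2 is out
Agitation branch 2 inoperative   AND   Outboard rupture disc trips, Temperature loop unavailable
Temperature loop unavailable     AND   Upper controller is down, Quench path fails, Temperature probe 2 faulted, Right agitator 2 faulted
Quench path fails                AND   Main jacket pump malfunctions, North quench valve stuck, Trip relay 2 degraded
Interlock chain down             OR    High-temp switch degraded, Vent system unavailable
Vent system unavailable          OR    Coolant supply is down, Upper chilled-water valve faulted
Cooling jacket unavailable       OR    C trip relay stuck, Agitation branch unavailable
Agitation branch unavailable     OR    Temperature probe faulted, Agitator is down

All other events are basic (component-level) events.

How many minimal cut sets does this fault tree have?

Agitation branch unavailable [OR]: union of children's cut sets → 2 cut set(s).
Cooling jacket unavailable [OR]: union of children's cut sets → 3 cut set(s).
Vent system unavailable [OR]: union of children's cut sets → 2 cut set(s).
Interlock chain down [OR]: union of children's cut sets → 3 cut set(s).
Quench path fails [AND]: one cut set from each child combined → 1 × 1 × 1 = 1 cut set(s).
Temperature loop unavailable [AND]: one cut set from each child combined → 1 × 1 × 1 × 1 = 1 cut set(s).
Agitation branch 2 inoperative [AND]: one cut set from each child combined → 1 × 1 = 1 cut set(s).
Cooling jacket 2 inoperative [OR]: union of children's cut sets → 2 cut set(s).
Chemical batch overheats [AND]: one cut set from each child combined → 3 × 3 × 2 = 18 cut set(s).

18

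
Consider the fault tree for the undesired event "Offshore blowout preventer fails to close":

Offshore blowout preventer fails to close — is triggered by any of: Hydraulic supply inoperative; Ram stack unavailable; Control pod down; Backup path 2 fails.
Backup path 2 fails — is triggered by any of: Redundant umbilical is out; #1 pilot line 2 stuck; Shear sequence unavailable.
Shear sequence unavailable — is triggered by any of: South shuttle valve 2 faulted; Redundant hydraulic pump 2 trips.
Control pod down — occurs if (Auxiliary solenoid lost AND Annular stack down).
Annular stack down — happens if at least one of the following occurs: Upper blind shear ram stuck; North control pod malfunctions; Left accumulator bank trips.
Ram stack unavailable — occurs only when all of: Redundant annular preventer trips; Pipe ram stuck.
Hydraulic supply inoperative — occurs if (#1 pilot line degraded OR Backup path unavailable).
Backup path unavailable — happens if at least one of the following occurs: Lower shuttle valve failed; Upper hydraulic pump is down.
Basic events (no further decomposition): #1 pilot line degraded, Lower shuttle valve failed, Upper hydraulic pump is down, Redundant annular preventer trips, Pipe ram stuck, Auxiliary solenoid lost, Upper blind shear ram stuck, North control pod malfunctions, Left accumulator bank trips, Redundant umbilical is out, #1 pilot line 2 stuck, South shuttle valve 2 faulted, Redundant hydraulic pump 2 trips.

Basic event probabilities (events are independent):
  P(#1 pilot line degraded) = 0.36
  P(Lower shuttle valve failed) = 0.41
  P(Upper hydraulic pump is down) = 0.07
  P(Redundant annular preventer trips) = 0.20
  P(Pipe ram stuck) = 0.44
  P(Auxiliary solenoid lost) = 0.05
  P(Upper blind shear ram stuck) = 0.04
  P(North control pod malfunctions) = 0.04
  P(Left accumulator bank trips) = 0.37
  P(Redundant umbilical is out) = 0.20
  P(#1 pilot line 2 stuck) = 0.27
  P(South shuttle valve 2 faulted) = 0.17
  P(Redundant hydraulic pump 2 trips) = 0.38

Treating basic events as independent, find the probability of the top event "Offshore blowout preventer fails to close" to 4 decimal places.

0.9058

P(Backup path unavailable) [OR] = 1 − (1−0.41) × (1−0.07) = 0.451300
P(Hydraulic supply inoperative) [OR] = 1 − (1−0.36) × (1−0.451300) = 0.648832
P(Ram stack unavailable) [AND] = 0.20 × 0.44 = 0.088000
P(Annular stack down) [OR] = 1 − (1−0.04) × (1−0.04) × (1−0.37) = 0.419392
P(Control pod down) [AND] = 0.05 × 0.419392 = 0.020970
P(Shear sequence unavailable) [OR] = 1 − (1−0.17) × (1−0.38) = 0.485400
P(Backup path 2 fails) [OR] = 1 − (1−0.20) × (1−0.27) × (1−0.485400) = 0.699474
P(Offshore blowout preventer fails to close) [OR] = 1 − (1−0.648832) × (1−0.088000) × (1−0.020970) × (1−0.699474) = 0.905770
Rounded to 4 decimal places: P(Offshore blowout preventer fails to close) ≈ 0.9058.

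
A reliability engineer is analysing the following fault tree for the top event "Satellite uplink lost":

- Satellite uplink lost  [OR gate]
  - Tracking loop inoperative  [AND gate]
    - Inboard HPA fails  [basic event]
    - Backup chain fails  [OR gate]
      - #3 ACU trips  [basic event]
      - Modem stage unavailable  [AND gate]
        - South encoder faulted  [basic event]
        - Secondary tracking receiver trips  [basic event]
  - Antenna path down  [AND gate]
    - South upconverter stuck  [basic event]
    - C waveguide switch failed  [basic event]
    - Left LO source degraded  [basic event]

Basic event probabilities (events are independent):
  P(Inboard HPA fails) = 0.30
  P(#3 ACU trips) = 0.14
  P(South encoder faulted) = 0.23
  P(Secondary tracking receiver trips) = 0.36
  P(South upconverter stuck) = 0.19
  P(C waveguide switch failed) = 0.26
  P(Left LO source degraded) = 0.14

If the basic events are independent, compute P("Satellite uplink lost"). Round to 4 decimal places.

0.0698

P(Modem stage unavailable) [AND] = 0.23 × 0.36 = 0.082800
P(Backup chain fails) [OR] = 1 − (1−0.14) × (1−0.082800) = 0.211208
P(Tracking loop inoperative) [AND] = 0.30 × 0.211208 = 0.063362
P(Antenna path down) [AND] = 0.19 × 0.26 × 0.14 = 0.006916
P(Satellite uplink lost) [OR] = 1 − (1−0.063362) × (1−0.006916) = 0.069840
Rounded to 4 decimal places: P(Satellite uplink lost) ≈ 0.0698.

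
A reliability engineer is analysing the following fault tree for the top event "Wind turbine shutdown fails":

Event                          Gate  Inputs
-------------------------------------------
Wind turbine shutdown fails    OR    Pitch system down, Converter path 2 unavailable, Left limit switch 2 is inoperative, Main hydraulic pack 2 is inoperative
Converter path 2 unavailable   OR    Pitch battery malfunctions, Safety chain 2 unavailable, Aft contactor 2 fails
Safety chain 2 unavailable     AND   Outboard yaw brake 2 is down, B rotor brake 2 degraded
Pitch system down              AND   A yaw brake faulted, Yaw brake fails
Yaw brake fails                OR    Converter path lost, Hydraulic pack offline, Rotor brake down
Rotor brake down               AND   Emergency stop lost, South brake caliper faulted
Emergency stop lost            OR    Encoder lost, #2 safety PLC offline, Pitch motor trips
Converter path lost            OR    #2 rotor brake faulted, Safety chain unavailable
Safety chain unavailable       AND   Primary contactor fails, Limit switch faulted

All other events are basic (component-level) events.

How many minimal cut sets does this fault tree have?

Safety chain unavailable [AND]: one cut set from each child combined → 1 × 1 = 1 cut set(s).
Converter path lost [OR]: union of children's cut sets → 2 cut set(s).
Emergency stop lost [OR]: union of children's cut sets → 3 cut set(s).
Rotor brake down [AND]: one cut set from each child combined → 3 × 1 = 3 cut set(s).
Yaw brake fails [OR]: union of children's cut sets → 6 cut set(s).
Pitch system down [AND]: one cut set from each child combined → 1 × 6 = 6 cut set(s).
Safety chain 2 unavailable [AND]: one cut set from each child combined → 1 × 1 = 1 cut set(s).
Converter path 2 unavailable [OR]: union of children's cut sets → 3 cut set(s).
Wind turbine shutdown fails [OR]: union of children's cut sets → 11 cut set(s).

11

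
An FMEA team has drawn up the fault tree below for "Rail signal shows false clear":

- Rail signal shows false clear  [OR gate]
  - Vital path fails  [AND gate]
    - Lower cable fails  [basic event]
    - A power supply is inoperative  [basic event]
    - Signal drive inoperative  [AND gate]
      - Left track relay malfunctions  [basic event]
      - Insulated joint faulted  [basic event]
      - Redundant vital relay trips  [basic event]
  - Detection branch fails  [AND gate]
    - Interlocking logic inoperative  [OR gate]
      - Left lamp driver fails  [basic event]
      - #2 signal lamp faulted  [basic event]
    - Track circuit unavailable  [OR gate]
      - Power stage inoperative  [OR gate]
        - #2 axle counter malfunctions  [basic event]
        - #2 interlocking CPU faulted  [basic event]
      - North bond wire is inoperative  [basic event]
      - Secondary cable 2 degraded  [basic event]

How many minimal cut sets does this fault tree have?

Signal drive inoperative [AND]: one cut set from each child combined → 1 × 1 × 1 = 1 cut set(s).
Vital path fails [AND]: one cut set from each child combined → 1 × 1 × 1 = 1 cut set(s).
Interlocking logic inoperative [OR]: union of children's cut sets → 2 cut set(s).
Power stage inoperative [OR]: union of children's cut sets → 2 cut set(s).
Track circuit unavailable [OR]: union of children's cut sets → 4 cut set(s).
Detection branch fails [AND]: one cut set from each child combined → 2 × 4 = 8 cut set(s).
Rail signal shows false clear [OR]: union of children's cut sets → 9 cut set(s).
Minimal cut sets: {A power supply is inoperative, Insulated joint faulted, Left track relay malfunctions, Lower cable fails, Redundant vital relay trips}; {#2 axle counter malfunctions, Left lamp driver fails}; {#2 interlocking CPU faulted, Left lamp driver fails}; {Left lamp driver fails, North bond wire is inoperative}; {Left lamp driver fails, Secondary cable 2 degraded}; {#2 axle counter malfunctions, #2 signal lamp faulted}; {#2 interlocking CPU faulted, #2 signal lamp faulted}; {#2 signal lamp faulted, North bond wire is inoperative}; {#2 signal lamp faulted, Secondary cable 2 degraded}.

9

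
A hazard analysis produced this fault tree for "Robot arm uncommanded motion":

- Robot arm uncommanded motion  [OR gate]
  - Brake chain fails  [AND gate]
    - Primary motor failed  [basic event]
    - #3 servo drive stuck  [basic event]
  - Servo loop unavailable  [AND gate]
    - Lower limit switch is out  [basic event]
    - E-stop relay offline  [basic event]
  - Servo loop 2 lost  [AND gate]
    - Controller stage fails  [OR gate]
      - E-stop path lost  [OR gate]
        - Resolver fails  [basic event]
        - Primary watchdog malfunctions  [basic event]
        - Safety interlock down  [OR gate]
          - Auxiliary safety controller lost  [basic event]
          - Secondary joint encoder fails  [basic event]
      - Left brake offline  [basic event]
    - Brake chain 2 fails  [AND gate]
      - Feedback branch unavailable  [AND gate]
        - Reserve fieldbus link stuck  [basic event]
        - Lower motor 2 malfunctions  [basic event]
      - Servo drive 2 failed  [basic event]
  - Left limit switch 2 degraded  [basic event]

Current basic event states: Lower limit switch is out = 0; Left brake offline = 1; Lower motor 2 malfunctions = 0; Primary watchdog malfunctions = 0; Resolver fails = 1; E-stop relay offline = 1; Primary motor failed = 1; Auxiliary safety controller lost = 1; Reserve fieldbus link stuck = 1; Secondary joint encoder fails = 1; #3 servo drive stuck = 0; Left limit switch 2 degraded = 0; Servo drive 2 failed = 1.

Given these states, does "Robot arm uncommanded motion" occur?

No

Brake chain fails [AND]: Primary motor failed=occurs, #3 servo drive stuck=not → not all inputs occur → does not occur.
Servo loop unavailable [AND]: Lower limit switch is out=not, E-stop relay offline=occurs → not all inputs occur → does not occur.
Safety interlock down [OR]: Auxiliary safety controller lost=occurs, Secondary joint encoder fails=occurs → at least one input occurs → occurs.
E-stop path lost [OR]: Resolver fails=occurs, Primary watchdog malfunctions=not, Safety interlock down=occurs → at least one input occurs → occurs.
Controller stage fails [OR]: E-stop path lost=occurs, Left brake offline=occurs → at least one input occurs → occurs.
Feedback branch unavailable [AND]: Reserve fieldbus link stuck=occurs, Lower motor 2 malfunctions=not → not all inputs occur → does not occur.
Brake chain 2 fails [AND]: Feedback branch unavailable=not, Servo drive 2 failed=occurs → not all inputs occur → does not occur.
Servo loop 2 lost [AND]: Controller stage fails=occurs, Brake chain 2 fails=not → not all inputs occur → does not occur.
Robot arm uncommanded motion [OR]: Brake chain fails=not, Servo loop unavailable=not, Servo loop 2 lost=not, Left limit switch 2 degraded=not → no input occurs → does not occur.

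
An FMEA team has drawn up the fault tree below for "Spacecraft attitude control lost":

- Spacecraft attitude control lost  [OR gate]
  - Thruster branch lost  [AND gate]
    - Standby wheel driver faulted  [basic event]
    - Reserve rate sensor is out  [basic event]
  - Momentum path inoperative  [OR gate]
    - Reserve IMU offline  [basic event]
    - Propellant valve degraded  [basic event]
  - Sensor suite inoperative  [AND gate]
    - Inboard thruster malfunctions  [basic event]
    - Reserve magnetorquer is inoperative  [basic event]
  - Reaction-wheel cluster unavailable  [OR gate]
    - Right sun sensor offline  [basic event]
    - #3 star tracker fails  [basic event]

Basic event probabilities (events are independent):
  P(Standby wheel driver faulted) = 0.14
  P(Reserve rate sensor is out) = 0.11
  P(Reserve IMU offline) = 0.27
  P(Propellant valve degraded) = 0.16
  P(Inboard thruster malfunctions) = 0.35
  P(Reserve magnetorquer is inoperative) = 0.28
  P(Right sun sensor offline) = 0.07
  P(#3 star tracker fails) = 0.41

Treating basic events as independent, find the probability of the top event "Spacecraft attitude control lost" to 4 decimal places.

0.7012

P(Thruster branch lost) [AND] = 0.14 × 0.11 = 0.015400
P(Momentum path inoperative) [OR] = 1 − (1−0.27) × (1−0.16) = 0.386800
P(Sensor suite inoperative) [AND] = 0.35 × 0.28 = 0.098000
P(Reaction-wheel cluster unavailable) [OR] = 1 − (1−0.07) × (1−0.41) = 0.451300
P(Spacecraft attitude control lost) [OR] = 1 − (1−0.015400) × (1−0.386800) × (1−0.098000) × (1−0.451300) = 0.701184
Rounded to 4 decimal places: P(Spacecraft attitude control lost) ≈ 0.7012.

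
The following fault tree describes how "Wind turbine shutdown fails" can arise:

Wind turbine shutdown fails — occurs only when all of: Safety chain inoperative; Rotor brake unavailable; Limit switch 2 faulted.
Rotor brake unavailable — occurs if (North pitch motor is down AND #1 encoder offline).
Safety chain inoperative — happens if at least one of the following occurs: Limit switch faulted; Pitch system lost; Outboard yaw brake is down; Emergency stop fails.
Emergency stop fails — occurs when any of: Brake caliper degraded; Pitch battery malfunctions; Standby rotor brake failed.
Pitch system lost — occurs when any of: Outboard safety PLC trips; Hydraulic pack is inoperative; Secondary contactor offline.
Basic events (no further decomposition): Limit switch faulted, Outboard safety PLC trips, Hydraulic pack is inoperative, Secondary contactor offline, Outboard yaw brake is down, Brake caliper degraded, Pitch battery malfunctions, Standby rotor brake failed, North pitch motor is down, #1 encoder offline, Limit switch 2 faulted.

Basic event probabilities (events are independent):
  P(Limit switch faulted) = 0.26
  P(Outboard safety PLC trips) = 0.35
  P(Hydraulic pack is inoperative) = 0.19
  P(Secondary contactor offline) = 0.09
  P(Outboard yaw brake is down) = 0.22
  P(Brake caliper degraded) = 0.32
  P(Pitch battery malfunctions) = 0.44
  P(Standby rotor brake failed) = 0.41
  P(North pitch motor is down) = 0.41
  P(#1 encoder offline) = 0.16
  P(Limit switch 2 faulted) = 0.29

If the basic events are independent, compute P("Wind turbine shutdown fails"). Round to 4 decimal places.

P(Pitch system lost) [OR] = 1 − (1−0.35) × (1−0.19) × (1−0.09) = 0.520885
P(Emergency stop fails) [OR] = 1 − (1−0.32) × (1−0.44) × (1−0.41) = 0.775328
P(Safety chain inoperative) [OR] = 1 − (1−0.26) × (1−0.520885) × (1−0.22) × (1−0.775328) = 0.937868
P(Rotor brake unavailable) [AND] = 0.41 × 0.16 = 0.065600
P(Wind turbine shutdown fails) [AND] = 0.937868 × 0.065600 × 0.29 = 0.017842
Rounded to 4 decimal places: P(Wind turbine shutdown fails) ≈ 0.0178.

0.0178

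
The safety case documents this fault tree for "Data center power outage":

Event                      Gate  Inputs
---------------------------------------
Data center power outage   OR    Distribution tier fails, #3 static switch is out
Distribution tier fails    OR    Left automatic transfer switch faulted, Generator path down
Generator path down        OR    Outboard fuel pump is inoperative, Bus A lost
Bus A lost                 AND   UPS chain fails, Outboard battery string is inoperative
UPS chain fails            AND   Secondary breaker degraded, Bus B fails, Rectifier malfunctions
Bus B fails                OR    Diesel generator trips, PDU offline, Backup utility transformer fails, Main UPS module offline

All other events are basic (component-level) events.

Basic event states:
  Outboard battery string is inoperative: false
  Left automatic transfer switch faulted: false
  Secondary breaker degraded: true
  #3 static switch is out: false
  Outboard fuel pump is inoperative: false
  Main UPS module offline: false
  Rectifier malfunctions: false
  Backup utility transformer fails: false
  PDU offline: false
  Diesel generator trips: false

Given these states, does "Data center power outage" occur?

Bus B fails [OR]: Diesel generator trips=not, PDU offline=not, Backup utility transformer fails=not, Main UPS module offline=not → no input occurs → does not occur.
UPS chain fails [AND]: Secondary breaker degraded=occurs, Bus B fails=not, Rectifier malfunctions=not → not all inputs occur → does not occur.
Bus A lost [AND]: UPS chain fails=not, Outboard battery string is inoperative=not → not all inputs occur → does not occur.
Generator path down [OR]: Outboard fuel pump is inoperative=not, Bus A lost=not → no input occurs → does not occur.
Distribution tier fails [OR]: Left automatic transfer switch faulted=not, Generator path down=not → no input occurs → does not occur.
Data center power outage [OR]: Distribution tier fails=not, #3 static switch is out=not → no input occurs → does not occur.

No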